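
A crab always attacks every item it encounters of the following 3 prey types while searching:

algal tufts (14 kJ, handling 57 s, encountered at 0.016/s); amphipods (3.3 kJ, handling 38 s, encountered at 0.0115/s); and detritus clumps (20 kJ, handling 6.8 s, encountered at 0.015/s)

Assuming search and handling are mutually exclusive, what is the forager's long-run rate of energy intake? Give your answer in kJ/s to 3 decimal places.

0.229 kJ/s

R = (0.016×14 + 0.0115×3.3 + 0.015×20) / (1 + 0.016×57 + 0.0115×38 + 0.015×6.8) = 0.5619/2.451 = 0.2293 kJ/s.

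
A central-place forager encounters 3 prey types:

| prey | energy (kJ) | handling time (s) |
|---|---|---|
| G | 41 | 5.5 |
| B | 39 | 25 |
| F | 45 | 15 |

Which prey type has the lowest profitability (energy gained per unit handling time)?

In descending order of E/h:
G: 41/5.5 = 7.45 kJ/s
F: 45/15 = 3 kJ/s
B: 39/25 = 1.56 kJ/s

B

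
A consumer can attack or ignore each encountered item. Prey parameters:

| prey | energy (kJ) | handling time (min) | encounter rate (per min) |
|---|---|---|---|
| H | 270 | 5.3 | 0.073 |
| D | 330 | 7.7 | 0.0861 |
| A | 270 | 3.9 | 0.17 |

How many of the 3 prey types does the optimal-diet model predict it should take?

E/h in descending order: A 69.2, H 50.9, D 42.9 kJ/min. The optimal diet is the largest prefix of this list for which every included type satisfies E_i/h_i > R on the types above it.
Rate on top 1: 27.6. H: 50.9 > 27.6 → include.
Rate on top 2: 32.01. D: 42.9 > 32.01 → include.
Optimal diet: A, H, D — 3 of 3 types.

3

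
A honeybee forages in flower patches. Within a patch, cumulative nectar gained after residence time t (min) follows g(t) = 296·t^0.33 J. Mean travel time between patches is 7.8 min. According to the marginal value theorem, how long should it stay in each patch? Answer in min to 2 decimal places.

Optimal t* satisfies g'(t*) = g(t*)/(T + t*).
g'(t) = 0.33·296·t^-0.67. Setting 0.33·296·t^-0.67 = 296·t^0.33/(7.8+t) gives 0.33(7.8+t) = t, so 0.67·t = 0.33×7.8.
t* = 0.33×7.8/0.67 = 3.842 min.

3.84 min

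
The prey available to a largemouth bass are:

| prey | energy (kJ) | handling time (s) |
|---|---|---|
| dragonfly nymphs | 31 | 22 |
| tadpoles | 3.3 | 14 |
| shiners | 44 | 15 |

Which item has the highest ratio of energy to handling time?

Profitability E/h (kJ/s): dragonfly nymphs = 31/22 = 1.41, tadpoles = 3.3/14 = 0.236, shiners = 44/15 = 2.93.
Ranked: shiners > dragonfly nymphs > tadpoles.

shiners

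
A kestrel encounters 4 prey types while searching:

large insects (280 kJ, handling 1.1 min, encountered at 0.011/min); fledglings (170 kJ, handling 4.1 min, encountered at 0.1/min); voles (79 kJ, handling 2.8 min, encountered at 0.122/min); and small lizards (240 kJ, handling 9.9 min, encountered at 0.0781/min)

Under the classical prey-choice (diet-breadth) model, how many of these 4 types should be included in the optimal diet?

4

Rank by E/h (kJ/min): large insects 255, fledglings 41.5, voles 28.2, small lizards 24.2. Include each in turn until the next type's E/h falls below the running intake rate.
Rate on top 1: 3.043. fledglings: 41.5 > 3.043 → include.
Rate on top 2: 14.12. voles: 28.2 > 14.12 → include.
Rate on top 3: 16.85. small lizards: 24.2 > 16.85 → include.
Optimal diet: large insects, fledglings, voles, small lizards — 4 of 4 types.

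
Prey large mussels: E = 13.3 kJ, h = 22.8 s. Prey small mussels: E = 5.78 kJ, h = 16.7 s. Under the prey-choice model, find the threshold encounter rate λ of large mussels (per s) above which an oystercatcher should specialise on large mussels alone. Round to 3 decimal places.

0.064 per s

At the threshold, the rate on large mussels alone equals the profitability of small mussels: λ·13.3/(1 + λ·22.8) = 5.78/16.7 = 0.3461.
Rearranging, λ(13.3 − 0.3461×22.8) = 0.3461, so λ = 0.3461/5.409 = 0.06399 per s.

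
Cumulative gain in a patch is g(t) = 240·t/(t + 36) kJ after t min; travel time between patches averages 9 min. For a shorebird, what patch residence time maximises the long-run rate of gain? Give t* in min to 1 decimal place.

18.0 min

Maximise g(t)/(T+t): set derivative to zero → g'(t)(T+t) = g(t).
g'(t) = 240·36/(t + 36)². Setting 240·36/(t+36)² = 240t/[(t+36)(9+t)] gives 36(9+t) = t(t+36), so t² = 36×9 = 324.
t* = √324 = 18 min.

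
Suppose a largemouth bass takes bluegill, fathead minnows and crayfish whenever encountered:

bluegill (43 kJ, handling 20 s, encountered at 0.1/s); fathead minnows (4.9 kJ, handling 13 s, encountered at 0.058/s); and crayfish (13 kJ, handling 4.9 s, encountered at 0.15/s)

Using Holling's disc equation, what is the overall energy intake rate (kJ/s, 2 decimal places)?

Energy encountered per unit search time: 0.1×43 + 0.058×4.9 + 0.15×13 = 6.534 kJ/s.
Handling time per unit search time: 0.1×20 + 0.058×13 + 0.15×4.9 = 3.489.
Rate = 6.534/(1 + 3.489) = 1.456 kJ/s.

1.46 kJ/s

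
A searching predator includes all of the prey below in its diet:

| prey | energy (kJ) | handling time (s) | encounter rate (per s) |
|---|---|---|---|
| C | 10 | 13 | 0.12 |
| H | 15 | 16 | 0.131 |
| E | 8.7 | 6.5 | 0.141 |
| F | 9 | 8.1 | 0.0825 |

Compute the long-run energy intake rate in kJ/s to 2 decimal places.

Energy encountered per unit search time: 0.12×10 + 0.131×15 + 0.141×8.7 + 0.0825×9 = 5.134 kJ/s.
Handling time per unit search time: 0.12×13 + 0.131×16 + 0.141×6.5 + 0.0825×8.1 = 5.241.
Rate = 5.134/(1 + 5.241) = 0.8227 kJ/s.

0.82 kJ/s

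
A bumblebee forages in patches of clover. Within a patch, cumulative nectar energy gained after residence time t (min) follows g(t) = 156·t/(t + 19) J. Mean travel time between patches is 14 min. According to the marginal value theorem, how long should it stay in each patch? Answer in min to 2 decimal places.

16.31 min

Maximise g(t)/(T+t): set derivative to zero → g'(t)(T+t) = g(t).
g'(t) = 156·19/(t + 19)². Setting 156·19/(t+19)² = 156t/[(t+19)(14+t)] gives 19(14+t) = t(t+19), so t² = 19×14 = 266.
t* = √266 = 16.31 min.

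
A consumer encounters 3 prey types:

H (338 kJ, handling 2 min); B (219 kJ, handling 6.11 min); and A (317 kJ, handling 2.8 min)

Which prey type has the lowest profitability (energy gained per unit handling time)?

B

In descending order of E/h:
H: 338/2 = 169 kJ/min
A: 317/2.8 = 113 kJ/min
B: 219/6.11 = 35.8 kJ/min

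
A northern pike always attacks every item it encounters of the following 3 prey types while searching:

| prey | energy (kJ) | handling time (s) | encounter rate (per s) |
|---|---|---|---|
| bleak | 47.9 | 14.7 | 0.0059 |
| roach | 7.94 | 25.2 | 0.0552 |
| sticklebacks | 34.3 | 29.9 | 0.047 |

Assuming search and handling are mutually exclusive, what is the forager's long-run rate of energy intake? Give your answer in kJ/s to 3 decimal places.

0.601 kJ/s

Energy encountered per unit search time: 0.0059×47.9 + 0.0552×7.94 + 0.047×34.3 = 2.333 kJ/s.
Handling time per unit search time: 0.0059×14.7 + 0.0552×25.2 + 0.047×29.9 = 2.883.
Rate = 2.333/(1 + 2.883) = 0.6008 kJ/s.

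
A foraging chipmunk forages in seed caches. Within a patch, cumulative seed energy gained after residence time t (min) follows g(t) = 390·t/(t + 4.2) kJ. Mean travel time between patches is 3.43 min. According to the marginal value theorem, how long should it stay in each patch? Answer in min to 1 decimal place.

3.8 min

Maximise g(t)/(T+t): set derivative to zero → g'(t)(T+t) = g(t).
g'(t) = 390·4.2/(t + 4.2)². Setting 390·4.2/(t+4.2)² = 390t/[(t+4.2)(3.43+t)] gives 4.2(3.43+t) = t(t+4.2), so t² = 4.2×3.43 = 14.41.
t* = √14.41 = 3.796 min.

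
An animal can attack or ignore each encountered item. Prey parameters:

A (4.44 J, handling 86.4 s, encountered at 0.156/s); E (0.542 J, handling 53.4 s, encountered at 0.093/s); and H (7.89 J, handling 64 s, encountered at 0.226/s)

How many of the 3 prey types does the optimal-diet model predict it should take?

1

Rank by E/h (J/s): H 0.123, A 0.0514, E 0.0101. Include each in turn until the next type's E/h falls below the running intake rate.
Rate on top 1: 0.1153. A: 0.0514 < 0.1153 → exclude; stop.
Optimal diet: H — 1 of 3 types.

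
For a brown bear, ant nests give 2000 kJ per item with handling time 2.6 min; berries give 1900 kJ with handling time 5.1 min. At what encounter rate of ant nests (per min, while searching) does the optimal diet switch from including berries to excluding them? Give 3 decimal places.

0.361 per min

Drop berries once their profitability E₂/h₂ falls below the rate achievable on ant nests alone: E₂/h₂ = λE₁/(1 + λh₁).
Solve for λ: λE₁h₂ = E₂(1 + λh₁) → λ(E₁h₂ − E₂h₁) = E₂ → λ = E₂/(E₁h₂ − E₂h₁).
λ = 1900/(2000×5.1 − 1900×2.6) = 1900/5260 = 0.3612 per min.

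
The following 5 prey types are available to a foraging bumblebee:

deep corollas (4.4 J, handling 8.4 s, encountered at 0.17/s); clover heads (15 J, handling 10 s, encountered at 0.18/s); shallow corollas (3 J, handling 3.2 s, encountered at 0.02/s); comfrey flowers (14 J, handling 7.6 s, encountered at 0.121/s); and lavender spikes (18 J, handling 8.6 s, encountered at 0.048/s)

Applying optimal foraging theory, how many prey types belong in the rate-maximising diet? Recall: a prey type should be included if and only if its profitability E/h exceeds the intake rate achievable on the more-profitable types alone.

E/h in descending order: lavender spikes 2.09, comfrey flowers 1.84, clover heads 1.5, shallow corollas 0.938, deep corollas 0.524 J/s. The optimal diet is the largest prefix of this list for which every included type satisfies E_i/h_i > R on the types above it.
Rate on top 1: 0.6116. comfrey flowers: 1.84 > 0.6116 → include.
Rate on top 2: 1.097. clover heads: 1.5 > 1.097 → include.
Rate on top 3: 1.272. shallow corollas: 0.938 < 1.272 → exclude; stop.
Optimal diet: lavender spikes, comfrey flowers, clover heads — 3 of 5 types.

3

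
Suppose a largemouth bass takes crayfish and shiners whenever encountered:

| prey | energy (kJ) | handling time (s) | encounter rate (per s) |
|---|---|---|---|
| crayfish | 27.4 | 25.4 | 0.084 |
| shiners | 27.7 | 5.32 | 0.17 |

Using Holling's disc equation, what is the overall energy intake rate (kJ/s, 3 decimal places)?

1.736 kJ/s

Energy encountered per unit search time: 0.084×27.4 + 0.17×27.7 = 7.011 kJ/s.
Handling time per unit search time: 0.084×25.4 + 0.17×5.32 = 3.038.
Rate = 7.011/(1 + 3.038) = 1.736 kJ/s.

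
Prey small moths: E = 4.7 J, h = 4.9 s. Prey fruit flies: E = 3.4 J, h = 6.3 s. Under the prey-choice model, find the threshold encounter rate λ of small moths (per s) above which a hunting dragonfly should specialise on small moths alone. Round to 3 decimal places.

0.263 per s

The zero-one rule: include fruit flies iff E₂/h₂ > λE₁/(1+λh₁). Equality gives the switch point.
λE₁h₂ = E₂ + λE₂h₁ ⇒ λ = E₂/(E₁h₂ − E₂h₁) = 3.4/(29.61 − 16.66) = 0.2625 per s.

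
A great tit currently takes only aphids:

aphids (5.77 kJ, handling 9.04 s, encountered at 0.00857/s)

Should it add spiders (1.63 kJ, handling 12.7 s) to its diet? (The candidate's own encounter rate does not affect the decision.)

Current rate: (0.00857×5.77)/(1 + 0.00857×9.04) = 0.04589 kJ/s.
spiders: E/h = 1.63/12.7 = 0.1283 kJ/s.
0.1283 > 0.04589, so adding spiders raises the average — include it.

Yes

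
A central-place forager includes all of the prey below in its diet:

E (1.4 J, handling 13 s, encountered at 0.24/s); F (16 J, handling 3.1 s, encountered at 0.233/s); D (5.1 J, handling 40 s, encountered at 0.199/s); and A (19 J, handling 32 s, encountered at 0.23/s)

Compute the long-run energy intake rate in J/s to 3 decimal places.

R = (0.24×1.4 + 0.233×16 + 0.199×5.1 + 0.23×19) / (1 + 0.24×13 + 0.233×3.1 + 0.199×40 + 0.23×32) = 9.449/20.16 = 0.4686 J/s.

0.469 J/s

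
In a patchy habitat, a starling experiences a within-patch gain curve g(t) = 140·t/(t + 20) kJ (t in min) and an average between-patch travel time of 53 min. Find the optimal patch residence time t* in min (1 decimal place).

Optimal t* satisfies g'(t*) = g(t*)/(T + t*).
g'(t) = 140·20/(t + 20)². Setting 140·20/(t+20)² = 140t/[(t+20)(53+t)] gives 20(53+t) = t(t+20), so t² = 20×53 = 1060.
t* = √1060 = 32.56 min.

32.6 min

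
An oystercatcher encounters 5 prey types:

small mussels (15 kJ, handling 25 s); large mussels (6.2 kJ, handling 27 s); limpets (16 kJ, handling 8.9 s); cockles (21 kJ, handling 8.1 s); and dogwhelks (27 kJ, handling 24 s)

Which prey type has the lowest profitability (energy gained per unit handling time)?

large mussels

In descending order of E/h:
cockles: 21/8.1 = 2.59 kJ/s
limpets: 16/8.9 = 1.8 kJ/s
dogwhelks: 27/24 = 1.12 kJ/s
small mussels: 15/25 = 0.6 kJ/s
large mussels: 6.2/27 = 0.23 kJ/s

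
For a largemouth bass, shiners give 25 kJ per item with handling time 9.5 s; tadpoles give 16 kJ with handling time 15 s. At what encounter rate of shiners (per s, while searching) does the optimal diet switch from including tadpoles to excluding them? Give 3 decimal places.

0.072 per s

Drop tadpoles once their profitability E₂/h₂ falls below the rate achievable on shiners alone: E₂/h₂ = λE₁/(1 + λh₁).
Solve for λ: λE₁h₂ = E₂(1 + λh₁) → λ(E₁h₂ − E₂h₁) = E₂ → λ = E₂/(E₁h₂ − E₂h₁).
λ = 16/(25×15 − 16×9.5) = 16/223 = 0.07175 per s.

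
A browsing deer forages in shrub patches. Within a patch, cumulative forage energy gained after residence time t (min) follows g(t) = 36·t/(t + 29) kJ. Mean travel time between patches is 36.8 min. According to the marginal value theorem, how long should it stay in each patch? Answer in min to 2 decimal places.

32.67 min

Optimal t* satisfies g'(t*) = g(t*)/(T + t*).
g'(t) = 36·29/(t + 29)². Setting 36·29/(t+29)² = 36t/[(t+29)(36.8+t)] gives 29(36.8+t) = t(t+29), so t² = 29×36.8 = 1067.
t* = √1067 = 32.67 min.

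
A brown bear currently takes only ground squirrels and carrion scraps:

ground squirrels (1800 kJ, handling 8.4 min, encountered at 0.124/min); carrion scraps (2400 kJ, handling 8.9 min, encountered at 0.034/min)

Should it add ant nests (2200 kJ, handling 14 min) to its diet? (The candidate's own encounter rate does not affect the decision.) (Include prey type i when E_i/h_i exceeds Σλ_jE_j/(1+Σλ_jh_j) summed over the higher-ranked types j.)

On ground squirrels and carrion scraps alone, R = ΣλE/(1+Σλh) = 304.8/2.344 = 130 kJ/min.
ant nests: E/h = 2200/14 = 157.1 kJ/min.
Since 157.1 > R, including ant nests increases the long-run rate.

Yes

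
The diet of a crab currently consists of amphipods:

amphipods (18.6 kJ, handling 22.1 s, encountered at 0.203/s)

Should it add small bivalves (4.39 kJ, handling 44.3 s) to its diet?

Current rate: (0.203×18.6)/(1 + 0.203×22.1) = 0.6882 kJ/s.
small bivalves: E/h = 4.39/44.3 = 0.0991 kJ/s.
Since 0.0991 < R, time spent handling small bivalves is better spent searching.

No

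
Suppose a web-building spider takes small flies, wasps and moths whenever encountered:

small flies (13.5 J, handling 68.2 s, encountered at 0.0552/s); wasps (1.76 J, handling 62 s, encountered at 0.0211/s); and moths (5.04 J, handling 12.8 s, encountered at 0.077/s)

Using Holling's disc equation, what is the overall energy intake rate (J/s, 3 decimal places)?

R = Σλ_iE_i / (1 + Σλ_ih_i)
Numerator: 0.0552×13.5 + 0.0211×1.76 + 0.077×5.04 = 1.17
Denominator: 1 + 0.0552×68.2 + 0.0211×62 + 0.077×12.8 = 7.058
R = 1.17/7.058 = 0.1658 J/s

0.166 J/s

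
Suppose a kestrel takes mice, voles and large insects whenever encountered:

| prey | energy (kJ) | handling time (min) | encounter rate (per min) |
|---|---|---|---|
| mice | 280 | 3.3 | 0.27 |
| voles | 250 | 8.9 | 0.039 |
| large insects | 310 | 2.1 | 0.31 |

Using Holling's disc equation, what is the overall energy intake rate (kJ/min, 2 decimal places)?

R = (0.27×280 + 0.039×250 + 0.31×310) / (1 + 0.27×3.3 + 0.039×8.9 + 0.31×2.1) = 181.4/2.889 = 62.81 kJ/min.

62.81 kJ/min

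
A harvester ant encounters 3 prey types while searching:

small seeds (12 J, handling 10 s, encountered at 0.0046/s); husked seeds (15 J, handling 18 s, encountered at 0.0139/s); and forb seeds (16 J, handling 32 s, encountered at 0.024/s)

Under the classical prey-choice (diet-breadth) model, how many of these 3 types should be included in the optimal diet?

3

Rank by E/h (J/s): small seeds 1.2, husked seeds 0.833, forb seeds 0.5. Include each in turn until the next type's E/h falls below the running intake rate.
Rate on top 1: 0.05277. husked seeds: 0.833 > 0.05277 → include.
Rate on top 2: 0.2034. forb seeds: 0.5 > 0.2034 → include.
Optimal diet: small seeds, husked seeds, forb seeds — 3 of 3 types.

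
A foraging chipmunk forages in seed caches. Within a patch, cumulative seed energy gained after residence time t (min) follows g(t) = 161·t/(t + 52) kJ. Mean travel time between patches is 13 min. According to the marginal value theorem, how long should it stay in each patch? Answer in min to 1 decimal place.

Maximise g(t)/(T+t): set derivative to zero → g'(t)(T+t) = g(t).
g'(t) = 161·52/(t + 52)². Setting 161·52/(t+52)² = 161t/[(t+52)(13+t)] gives 52(13+t) = t(t+52), so t² = 52×13 = 676.
t* = √676 = 26 min.

26.0 min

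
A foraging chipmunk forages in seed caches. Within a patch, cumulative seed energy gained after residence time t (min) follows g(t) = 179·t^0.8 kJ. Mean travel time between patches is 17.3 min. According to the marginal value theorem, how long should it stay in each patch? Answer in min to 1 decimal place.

69.2 min

By the marginal value theorem, leave when the instantaneous gain rate g'(t) equals the habitat-wide average g(t)/(T + t).
g'(t) = 0.8·179·t^-0.2. Setting 0.8·179·t^-0.2 = 179·t^0.8/(17.3+t) gives 0.8(17.3+t) = t, so 0.20·t = 0.8×17.3.
t* = 0.8×17.3/0.20 = 69.2 min.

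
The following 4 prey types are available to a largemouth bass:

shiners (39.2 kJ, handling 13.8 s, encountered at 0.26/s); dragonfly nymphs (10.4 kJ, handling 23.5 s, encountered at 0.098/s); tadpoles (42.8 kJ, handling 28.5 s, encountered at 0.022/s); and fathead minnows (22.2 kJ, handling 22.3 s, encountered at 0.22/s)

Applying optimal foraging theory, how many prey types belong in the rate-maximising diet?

1

Rank by E/h (kJ/s): shiners 2.84, tadpoles 1.5, fathead minnows 0.996, dragonfly nymphs 0.443. Include each in turn until the next type's E/h falls below the running intake rate.
Rate on top 1: 2.221. tadpoles: 1.5 < 2.221 → exclude; stop.
Optimal diet: shiners — 1 of 4 types.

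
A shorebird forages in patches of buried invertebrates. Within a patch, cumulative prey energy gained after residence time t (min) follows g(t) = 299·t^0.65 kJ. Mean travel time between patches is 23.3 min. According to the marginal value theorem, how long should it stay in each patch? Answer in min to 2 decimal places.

Optimal t* satisfies g'(t*) = g(t*)/(T + t*).
g'(t) = 0.65·299·t^-0.35. Setting 0.65·299·t^-0.35 = 299·t^0.65/(23.3+t) gives 0.65(23.3+t) = t, so 0.35·t = 0.65×23.3.
t* = 0.65×23.3/0.35 = 43.27 min.

43.27 min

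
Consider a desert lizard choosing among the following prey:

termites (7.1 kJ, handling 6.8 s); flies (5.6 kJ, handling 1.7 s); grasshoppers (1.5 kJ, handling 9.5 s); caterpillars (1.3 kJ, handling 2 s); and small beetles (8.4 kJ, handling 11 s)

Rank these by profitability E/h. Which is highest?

flies

Profitability E/h (kJ/s): termites = 7.1/6.8 = 1.04, flies = 5.6/1.7 = 3.29, grasshoppers = 1.5/9.5 = 0.158, caterpillars = 1.3/2 = 0.65, small beetles = 8.4/11 = 0.764.
Ranked: flies > termites > small beetles > caterpillars > grasshoppers.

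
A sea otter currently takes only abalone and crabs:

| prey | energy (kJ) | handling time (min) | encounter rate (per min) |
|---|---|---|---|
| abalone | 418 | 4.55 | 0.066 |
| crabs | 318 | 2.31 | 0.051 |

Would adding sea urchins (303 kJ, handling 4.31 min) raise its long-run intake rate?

Yes

Intake rate on the current diet: R = (0.066×418 + 0.051×318) / (1 + 0.066×4.55 + 0.051×2.31) = 43.81/1.418 = 30.89 kJ/min.
sea urchins: E/h = 303/4.31 = 70.3 kJ/min.
70.3 > 30.89, so adding sea urchins raises the average — include it.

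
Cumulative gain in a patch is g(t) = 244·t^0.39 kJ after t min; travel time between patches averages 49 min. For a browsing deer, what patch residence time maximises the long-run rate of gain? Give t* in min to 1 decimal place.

31.3 min

Maximise g(t)/(T+t): set derivative to zero → g'(t)(T+t) = g(t).
g'(t) = 0.39·244·t^-0.61. Setting 0.39·244·t^-0.61 = 244·t^0.39/(49+t) gives 0.39(49+t) = t, so 0.61·t = 0.39×49.
t* = 0.39×49/0.61 = 31.33 min.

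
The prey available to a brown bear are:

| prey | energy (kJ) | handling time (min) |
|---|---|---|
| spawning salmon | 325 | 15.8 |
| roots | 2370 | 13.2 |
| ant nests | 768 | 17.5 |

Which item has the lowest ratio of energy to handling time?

Profitability E/h (kJ/min): spawning salmon = 325/15.8 = 20.6, roots = 2370/13.2 = 180, ant nests = 768/17.5 = 43.9.
Ranked: roots > ant nests > spawning salmon.

spawning salmon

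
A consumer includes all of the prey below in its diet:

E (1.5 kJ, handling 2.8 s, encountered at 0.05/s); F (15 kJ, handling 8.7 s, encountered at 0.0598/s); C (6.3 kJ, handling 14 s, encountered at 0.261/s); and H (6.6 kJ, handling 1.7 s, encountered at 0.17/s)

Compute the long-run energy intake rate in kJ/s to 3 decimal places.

0.667 kJ/s

R = (0.05×1.5 + 0.0598×15 + 0.261×6.3 + 0.17×6.6) / (1 + 0.05×2.8 + 0.0598×8.7 + 0.261×14 + 0.17×1.7) = 3.738/5.603 = 0.6672 kJ/s.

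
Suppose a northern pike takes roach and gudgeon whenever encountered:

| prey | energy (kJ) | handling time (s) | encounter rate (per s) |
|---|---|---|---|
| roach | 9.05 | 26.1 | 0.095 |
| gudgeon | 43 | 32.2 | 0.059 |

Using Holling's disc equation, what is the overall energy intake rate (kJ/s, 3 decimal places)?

R = (0.095×9.05 + 0.059×43) / (1 + 0.095×26.1 + 0.059×32.2) = 3.397/5.379 = 0.6314 kJ/s.

0.631 kJ/s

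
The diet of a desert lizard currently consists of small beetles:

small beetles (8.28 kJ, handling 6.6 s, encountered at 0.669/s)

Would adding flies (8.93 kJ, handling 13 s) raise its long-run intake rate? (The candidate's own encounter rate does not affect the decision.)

On small beetles alone, R = ΣλE/(1+Σλh) = 5.539/5.415 = 1.023 kJ/s.
flies: E/h = 8.93/13 = 0.6869 kJ/s.
Since 0.6869 < R, time spent handling flies is better spent searching.

No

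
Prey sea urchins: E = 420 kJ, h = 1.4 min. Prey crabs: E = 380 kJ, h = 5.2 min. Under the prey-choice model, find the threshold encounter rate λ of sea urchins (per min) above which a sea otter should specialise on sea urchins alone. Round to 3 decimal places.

At the threshold, the rate on sea urchins alone equals the profitability of crabs: λ·420/(1 + λ·1.4) = 380/5.2 = 73.08.
Rearranging, λ(420 − 73.08×1.4) = 73.08, so λ = 73.08/317.7 = 0.23 per min.

0.230 per min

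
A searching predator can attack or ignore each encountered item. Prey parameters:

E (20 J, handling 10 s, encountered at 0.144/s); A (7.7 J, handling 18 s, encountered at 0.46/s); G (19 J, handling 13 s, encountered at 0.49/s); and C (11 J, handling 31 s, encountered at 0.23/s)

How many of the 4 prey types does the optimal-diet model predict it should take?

2

E/h in descending order: E 2, G 1.46, A 0.428, C 0.355 J/s. The optimal diet is the largest prefix of this list for which every included type satisfies E_i/h_i > R on the types above it.
Rate on top 1: 1.18. G: 1.46 > 1.18 → include.
Rate on top 2: 1.384. A: 0.428 < 1.384 → exclude; stop.
Optimal diet: E, G — 2 of 4 types.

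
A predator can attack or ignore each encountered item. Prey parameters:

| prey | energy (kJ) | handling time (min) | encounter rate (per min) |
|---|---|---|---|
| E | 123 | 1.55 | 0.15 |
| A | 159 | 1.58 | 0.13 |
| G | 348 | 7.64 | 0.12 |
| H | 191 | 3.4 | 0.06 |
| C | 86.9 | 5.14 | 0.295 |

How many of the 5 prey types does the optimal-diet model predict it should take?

4

E/h in descending order: A 101, E 79.4, H 56.2, G 45.5, C 16.9 kJ/min. The optimal diet is the largest prefix of this list for which every included type satisfies E_i/h_i > R on the types above it.
Rate on top 1: 17.15. E: 79.4 > 17.15 → include.
Rate on top 2: 27.21. H: 56.2 > 27.21 → include.
Rate on top 3: 30.81. G: 45.5 > 30.81 → include.
Rate on top 4: 36.09. C: 16.9 < 36.09 → exclude; stop.
Optimal diet: A, E, H, G — 4 of 5 types.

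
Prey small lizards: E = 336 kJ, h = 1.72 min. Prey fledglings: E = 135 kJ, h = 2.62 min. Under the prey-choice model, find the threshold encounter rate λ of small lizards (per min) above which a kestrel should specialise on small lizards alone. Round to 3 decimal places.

0.208 per min

The zero-one rule: include fledglings iff E₂/h₂ > λE₁/(1+λh₁). Equality gives the switch point.
λE₁h₂ = E₂ + λE₂h₁ ⇒ λ = E₂/(E₁h₂ − E₂h₁) = 135/(880.3 − 232.2) = 0.2083 per min.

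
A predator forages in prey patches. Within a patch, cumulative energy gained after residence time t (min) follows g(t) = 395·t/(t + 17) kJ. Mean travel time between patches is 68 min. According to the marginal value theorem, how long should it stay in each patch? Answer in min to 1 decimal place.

Maximise g(t)/(T+t): set derivative to zero → g'(t)(T+t) = g(t).
g'(t) = 395·17/(t + 17)². Setting 395·17/(t+17)² = 395t/[(t+17)(68+t)] gives 17(68+t) = t(t+17), so t² = 17×68 = 1156.
t* = √1156 = 34 min.

34.0 min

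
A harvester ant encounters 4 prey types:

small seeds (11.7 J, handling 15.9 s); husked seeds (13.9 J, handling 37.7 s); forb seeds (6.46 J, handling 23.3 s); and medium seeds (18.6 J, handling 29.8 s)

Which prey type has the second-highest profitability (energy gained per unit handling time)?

In descending order of E/h:
small seeds: 11.7/15.9 = 0.736 J/s
medium seeds: 18.6/29.8 = 0.624 J/s
husked seeds: 13.9/37.7 = 0.369 J/s
forb seeds: 6.46/23.3 = 0.277 J/s

medium seeds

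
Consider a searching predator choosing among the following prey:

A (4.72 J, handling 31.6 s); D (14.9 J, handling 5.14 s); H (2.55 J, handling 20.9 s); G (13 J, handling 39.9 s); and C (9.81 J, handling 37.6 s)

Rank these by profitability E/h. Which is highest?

D

Profitability E/h (J/s): A = 4.72/31.6 = 0.149, D = 14.9/5.14 = 2.9, H = 2.55/20.9 = 0.122, G = 13/39.9 = 0.326, C = 9.81/37.6 = 0.261.
Ranked: D > G > C > A > H.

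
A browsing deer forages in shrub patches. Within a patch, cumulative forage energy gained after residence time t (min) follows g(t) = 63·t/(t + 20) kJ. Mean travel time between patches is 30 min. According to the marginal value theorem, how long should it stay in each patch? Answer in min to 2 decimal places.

Optimal t* satisfies g'(t*) = g(t*)/(T + t*).
g'(t) = 63·20/(t + 20)². Setting 63·20/(t+20)² = 63t/[(t+20)(30+t)] gives 20(30+t) = t(t+20), so t² = 20×30 = 600.
t* = √600 = 24.49 min.

24.49 min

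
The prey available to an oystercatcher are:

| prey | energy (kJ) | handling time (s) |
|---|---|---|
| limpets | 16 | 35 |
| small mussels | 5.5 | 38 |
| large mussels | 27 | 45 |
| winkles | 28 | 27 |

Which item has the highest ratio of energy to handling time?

In descending order of E/h:
winkles: 28/27 = 1.04 kJ/s
large mussels: 27/45 = 0.6 kJ/s
limpets: 16/35 = 0.457 kJ/s
small mussels: 5.5/38 = 0.145 kJ/s

winkles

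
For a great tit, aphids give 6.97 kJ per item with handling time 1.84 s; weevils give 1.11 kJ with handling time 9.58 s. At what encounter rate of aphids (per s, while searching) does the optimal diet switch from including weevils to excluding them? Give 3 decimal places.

At the threshold, the rate on aphids alone equals the profitability of weevils: λ·6.97/(1 + λ·1.84) = 1.11/9.58 = 0.1159.
Rearranging, λ(6.97 − 0.1159×1.84) = 0.1159, so λ = 0.1159/6.757 = 0.01715 per s.

0.017 per s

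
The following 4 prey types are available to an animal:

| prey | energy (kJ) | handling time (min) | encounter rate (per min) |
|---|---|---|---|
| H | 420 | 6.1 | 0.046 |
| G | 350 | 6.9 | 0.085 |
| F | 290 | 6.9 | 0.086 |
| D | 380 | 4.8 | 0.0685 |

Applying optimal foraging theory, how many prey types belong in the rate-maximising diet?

4

Rank by E/h (kJ/min): D 79.2, H 68.9, G 50.7, F 42. Include each in turn until the next type's E/h falls below the running intake rate.
Rate on top 1: 19.59. H: 68.9 > 19.59 → include.
Rate on top 2: 28.18. G: 50.7 > 28.18 → include.
Rate on top 3: 34.2. F: 42 > 34.2 → include.
Optimal diet: D, H, G, F — 4 of 4 types.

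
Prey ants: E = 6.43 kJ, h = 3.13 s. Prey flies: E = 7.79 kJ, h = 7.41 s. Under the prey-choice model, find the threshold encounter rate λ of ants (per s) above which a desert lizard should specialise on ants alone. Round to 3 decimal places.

0.335 per s

At the threshold, the rate on ants alone equals the profitability of flies: λ·6.43/(1 + λ·3.13) = 7.79/7.41 = 1.051.
Rearranging, λ(6.43 − 1.051×3.13) = 1.051, so λ = 1.051/3.139 = 0.3349 per s.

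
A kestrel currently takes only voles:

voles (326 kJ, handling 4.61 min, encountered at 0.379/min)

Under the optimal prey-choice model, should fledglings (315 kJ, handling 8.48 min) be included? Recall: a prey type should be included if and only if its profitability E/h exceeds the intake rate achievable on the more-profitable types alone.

No

Current rate: (0.379×326)/(1 + 0.379×4.61) = 44.97 kJ/min.
Profitability of fledglings: 315/8.48 = 37.15 kJ/min.
Since 37.15 < R, time spent handling fledglings is better spent searching.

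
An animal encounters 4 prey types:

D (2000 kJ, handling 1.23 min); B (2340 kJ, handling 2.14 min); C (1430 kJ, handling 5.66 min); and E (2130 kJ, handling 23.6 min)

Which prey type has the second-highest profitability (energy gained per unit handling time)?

B

In descending order of E/h:
D: 2000/1.23 = 1.63e+03 kJ/min
B: 2340/2.14 = 1.09e+03 kJ/min
C: 1430/5.66 = 253 kJ/min
E: 2130/23.6 = 90.3 kJ/min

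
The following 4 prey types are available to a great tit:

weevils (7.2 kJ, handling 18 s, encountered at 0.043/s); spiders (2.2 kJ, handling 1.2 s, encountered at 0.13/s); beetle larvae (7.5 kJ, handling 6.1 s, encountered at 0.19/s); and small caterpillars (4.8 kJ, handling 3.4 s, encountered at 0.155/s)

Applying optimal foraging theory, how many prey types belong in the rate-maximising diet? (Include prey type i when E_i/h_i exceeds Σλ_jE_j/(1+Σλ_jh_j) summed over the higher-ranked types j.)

3

E/h in descending order: spiders 1.83, small caterpillars 1.41, beetle larvae 1.23, weevils 0.4 kJ/s. The optimal diet is the largest prefix of this list for which every included type satisfies E_i/h_i > R on the types above it.
Rate on top 1: 0.2474. small caterpillars: 1.41 > 0.2474 → include.
Rate on top 2: 0.612. beetle larvae: 1.23 > 0.612 → include.
Rate on top 3: 0.8638. weevils: 0.4 < 0.8638 → exclude; stop.
Optimal diet: spiders, small caterpillars, beetle larvae — 3 of 4 types.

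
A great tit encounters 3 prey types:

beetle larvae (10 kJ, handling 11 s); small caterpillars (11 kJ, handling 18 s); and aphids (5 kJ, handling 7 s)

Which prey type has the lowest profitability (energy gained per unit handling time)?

small caterpillars

Profitability E/h (kJ/s): beetle larvae = 10/11 = 0.909, small caterpillars = 11/18 = 0.611, aphids = 5/7 = 0.714.
Ranked: beetle larvae > aphids > small caterpillars.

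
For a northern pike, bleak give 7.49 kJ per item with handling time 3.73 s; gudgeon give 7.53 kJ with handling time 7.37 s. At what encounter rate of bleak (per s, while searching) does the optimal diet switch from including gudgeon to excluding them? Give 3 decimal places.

Drop gudgeon once their profitability E₂/h₂ falls below the rate achievable on bleak alone: E₂/h₂ = λE₁/(1 + λh₁).
Solve for λ: λE₁h₂ = E₂(1 + λh₁) → λ(E₁h₂ − E₂h₁) = E₂ → λ = E₂/(E₁h₂ − E₂h₁).
λ = 7.53/(7.49×7.37 − 7.53×3.73) = 7.53/27.11 = 0.2777 per s.

0.278 per s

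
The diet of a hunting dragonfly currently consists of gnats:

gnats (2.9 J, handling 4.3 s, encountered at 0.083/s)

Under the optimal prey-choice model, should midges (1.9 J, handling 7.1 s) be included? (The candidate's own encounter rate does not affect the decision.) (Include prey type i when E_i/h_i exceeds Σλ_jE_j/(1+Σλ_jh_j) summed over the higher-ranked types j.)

Current rate: (0.083×2.9)/(1 + 0.083×4.3) = 0.1774 J/s.
midges: E/h = 1.9/7.1 = 0.2676 J/s.
Since 0.2676 > R, including midges increases the long-run rate.

Yes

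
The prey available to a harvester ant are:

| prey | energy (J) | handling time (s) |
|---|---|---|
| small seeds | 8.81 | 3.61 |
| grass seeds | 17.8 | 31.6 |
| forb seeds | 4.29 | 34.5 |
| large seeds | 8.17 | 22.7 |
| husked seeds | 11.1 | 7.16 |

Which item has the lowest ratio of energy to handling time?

In descending order of E/h:
small seeds: 8.81/3.61 = 2.44 J/s
husked seeds: 11.1/7.16 = 1.55 J/s
grass seeds: 17.8/31.6 = 0.563 J/s
large seeds: 8.17/22.7 = 0.36 J/s
forb seeds: 4.29/34.5 = 0.124 J/s

forb seeds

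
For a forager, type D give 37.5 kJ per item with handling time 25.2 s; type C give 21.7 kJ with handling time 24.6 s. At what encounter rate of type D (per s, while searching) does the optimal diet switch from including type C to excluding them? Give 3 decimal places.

0.058 per s

At the threshold, the rate on type D alone equals the profitability of type C: λ·37.5/(1 + λ·25.2) = 21.7/24.6 = 0.8821.
Rearranging, λ(37.5 − 0.8821×25.2) = 0.8821, so λ = 0.8821/15.27 = 0.05777 per s.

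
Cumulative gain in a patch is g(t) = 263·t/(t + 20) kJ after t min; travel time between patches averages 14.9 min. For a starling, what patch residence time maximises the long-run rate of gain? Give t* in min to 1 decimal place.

17.3 min

By the marginal value theorem, leave when the instantaneous gain rate g'(t) equals the habitat-wide average g(t)/(T + t).
g'(t) = 263·20/(t + 20)². Setting 263·20/(t+20)² = 263t/[(t+20)(14.9+t)] gives 20(14.9+t) = t(t+20), so t² = 20×14.9 = 298.
t* = √298 = 17.26 min.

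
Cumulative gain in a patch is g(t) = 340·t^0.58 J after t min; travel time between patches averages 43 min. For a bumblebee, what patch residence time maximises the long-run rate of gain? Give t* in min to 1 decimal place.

Optimal t* satisfies g'(t*) = g(t*)/(T + t*).
g'(t) = 0.58·340·t^-0.42. Setting 0.58·340·t^-0.42 = 340·t^0.58/(43+t) gives 0.58(43+t) = t, so 0.42·t = 0.58×43.
t* = 0.58×43/0.42 = 59.38 min.

59.4 min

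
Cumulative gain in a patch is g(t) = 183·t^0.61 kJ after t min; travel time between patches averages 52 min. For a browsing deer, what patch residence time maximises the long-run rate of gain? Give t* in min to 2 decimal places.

Optimal t* satisfies g'(t*) = g(t*)/(T + t*).
g'(t) = 0.61·183·t^-0.39. Setting 0.61·183·t^-0.39 = 183·t^0.61/(52+t) gives 0.61(52+t) = t, so 0.39·t = 0.61×52.
t* = 0.61×52/0.39 = 81.33 min.

81.33 min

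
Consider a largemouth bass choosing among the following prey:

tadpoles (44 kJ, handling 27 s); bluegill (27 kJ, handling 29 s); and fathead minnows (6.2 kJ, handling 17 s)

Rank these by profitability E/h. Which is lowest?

fathead minnows

In descending order of E/h:
tadpoles: 44/27 = 1.63 kJ/s
bluegill: 27/29 = 0.931 kJ/s
fathead minnows: 6.2/17 = 0.365 kJ/s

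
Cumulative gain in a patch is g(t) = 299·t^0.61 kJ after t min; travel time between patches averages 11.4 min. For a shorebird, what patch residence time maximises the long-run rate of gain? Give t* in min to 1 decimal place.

17.8 min

Maximise g(t)/(T+t): set derivative to zero → g'(t)(T+t) = g(t).
g'(t) = 0.61·299·t^-0.39. Setting 0.61·299·t^-0.39 = 299·t^0.61/(11.4+t) gives 0.61(11.4+t) = t, so 0.39·t = 0.61×11.4.
t* = 0.61×11.4/0.39 = 17.83 min.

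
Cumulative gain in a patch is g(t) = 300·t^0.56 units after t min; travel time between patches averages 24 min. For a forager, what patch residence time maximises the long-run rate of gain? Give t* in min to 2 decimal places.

Optimal t* satisfies g'(t*) = g(t*)/(T + t*).
g'(t) = 0.56·300·t^-0.44. Setting 0.56·300·t^-0.44 = 300·t^0.56/(24+t) gives 0.56(24+t) = t, so 0.44·t = 0.56×24.
t* = 0.56×24/0.44 = 30.55 min.

30.55 min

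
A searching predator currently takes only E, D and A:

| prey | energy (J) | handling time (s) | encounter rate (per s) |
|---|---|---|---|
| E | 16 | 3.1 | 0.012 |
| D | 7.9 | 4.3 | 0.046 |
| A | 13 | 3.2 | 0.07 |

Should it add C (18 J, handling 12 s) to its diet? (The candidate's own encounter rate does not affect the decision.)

Intake rate on the current diet: R = (0.012×16 + 0.046×7.9 + 0.07×13) / (1 + 0.012×3.1 + 0.046×4.3 + 0.07×3.2) = 1.465/1.459 = 1.004 J/s.
C: E/h = 18/12 = 1.5 J/s.
1.5 > 1.004, so adding C raises the average — include it.

Yes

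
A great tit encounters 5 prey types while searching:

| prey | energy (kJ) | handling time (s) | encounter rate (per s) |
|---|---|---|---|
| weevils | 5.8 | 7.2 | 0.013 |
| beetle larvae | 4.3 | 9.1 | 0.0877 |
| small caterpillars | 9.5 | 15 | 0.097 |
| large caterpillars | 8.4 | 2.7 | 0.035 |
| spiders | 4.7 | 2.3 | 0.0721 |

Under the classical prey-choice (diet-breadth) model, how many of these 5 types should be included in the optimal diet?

4

E/h in descending order: large caterpillars 3.11, spiders 2.04, weevils 0.806, small caterpillars 0.633, beetle larvae 0.473 kJ/s. The optimal diet is the largest prefix of this list for which every included type satisfies E_i/h_i > R on the types above it.
Rate on top 1: 0.2686. spiders: 2.04 > 0.2686 → include.
Rate on top 2: 0.5021. weevils: 0.806 > 0.5021 → include.
Rate on top 3: 0.5231. small caterpillars: 0.633 > 0.5231 → include.
Rate on top 4: 0.5802. beetle larvae: 0.473 < 0.5802 → exclude; stop.
Optimal diet: large caterpillars, spiders, weevils, small caterpillars — 4 of 5 types.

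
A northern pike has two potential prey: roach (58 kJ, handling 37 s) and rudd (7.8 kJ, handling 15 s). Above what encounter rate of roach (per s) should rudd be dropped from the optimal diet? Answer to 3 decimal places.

The zero-one rule: include rudd iff E₂/h₂ > λE₁/(1+λh₁). Equality gives the switch point.
λE₁h₂ = E₂ + λE₂h₁ ⇒ λ = E₂/(E₁h₂ − E₂h₁) = 7.8/(870 − 288.6) = 0.01342 per s.

0.013 per s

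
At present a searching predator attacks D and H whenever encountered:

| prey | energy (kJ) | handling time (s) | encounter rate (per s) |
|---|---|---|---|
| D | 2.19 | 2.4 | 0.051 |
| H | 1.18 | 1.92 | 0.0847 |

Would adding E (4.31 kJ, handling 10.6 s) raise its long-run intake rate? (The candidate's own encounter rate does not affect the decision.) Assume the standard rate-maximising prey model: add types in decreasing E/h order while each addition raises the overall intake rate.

Current rate: (0.051×2.19 + 0.0847×1.18)/(1 + 0.051×2.4 + 0.0847×1.92) = 0.1647 kJ/s.
E: E/h = 4.31/10.6 = 0.4066 kJ/s.
0.4066 > 0.1647, so adding E raises the average — include it.

Yes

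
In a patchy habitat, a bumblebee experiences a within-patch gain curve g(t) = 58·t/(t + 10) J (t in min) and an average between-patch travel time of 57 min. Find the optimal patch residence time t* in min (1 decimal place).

By the marginal value theorem, leave when the instantaneous gain rate g'(t) equals the habitat-wide average g(t)/(T + t).
g'(t) = 58·10/(t + 10)². Setting 58·10/(t+10)² = 58t/[(t+10)(57+t)] gives 10(57+t) = t(t+10), so t² = 10×57 = 570.
t* = √570 = 23.87 min.

23.9 min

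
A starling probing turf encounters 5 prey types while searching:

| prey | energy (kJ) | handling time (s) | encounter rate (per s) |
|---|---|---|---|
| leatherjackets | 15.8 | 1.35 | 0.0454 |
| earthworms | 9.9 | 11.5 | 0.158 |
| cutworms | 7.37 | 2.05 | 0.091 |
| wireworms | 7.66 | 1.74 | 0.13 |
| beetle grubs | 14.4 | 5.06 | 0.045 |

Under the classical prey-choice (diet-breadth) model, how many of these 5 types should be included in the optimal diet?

Profitabilities (E/h, kJ/s): leatherjackets 11.7, wireworms 4.4, cutworms 3.6, beetle grubs 2.85, earthworms 0.861. Add prey in this order while the next type's profitability exceeds the intake rate on those already taken.
Rate on top 1: 0.6759. wireworms: 4.4 > 0.6759 → include.
Rate on top 2: 1.331. cutworms: 3.6 > 1.331 → include.
Rate on top 3: 1.617. beetle grubs: 2.85 > 1.617 → include.
Rate on top 4: 1.782. earthworms: 0.861 < 1.782 → exclude; stop.
Optimal diet: leatherjackets, wireworms, cutworms, beetle grubs — 4 of 5 types.

4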